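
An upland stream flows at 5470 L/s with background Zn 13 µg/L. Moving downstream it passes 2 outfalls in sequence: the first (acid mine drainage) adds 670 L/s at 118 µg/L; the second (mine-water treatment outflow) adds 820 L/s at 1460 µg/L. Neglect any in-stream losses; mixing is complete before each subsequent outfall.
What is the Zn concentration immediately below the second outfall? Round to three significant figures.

After outfall 1: Q = 5470 + 670.0 = 6140 L/s; C = (5470·13.00 + 670.0·118.0)/6140 = 24.46 µg/L.
After outfall 2: Q = 6140 + 820.0 = 6960 L/s; C = (6140·24.46 + 820.0·1460)/6960 = 193.6 µg/L.

194 µg/L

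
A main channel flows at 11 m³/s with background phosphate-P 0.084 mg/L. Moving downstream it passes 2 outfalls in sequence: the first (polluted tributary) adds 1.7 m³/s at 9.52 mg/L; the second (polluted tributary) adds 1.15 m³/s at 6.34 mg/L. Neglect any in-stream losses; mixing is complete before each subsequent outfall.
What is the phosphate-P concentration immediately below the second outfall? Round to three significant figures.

1.76 mg/L

Outfall 1: combined Q = 12.70 m³/s; C = (11.00·0.08400 + 1.700·9.520)/12.70 = 1.347 mg/L.
Outfall 2: combined Q = 13.85 m³/s; C = (12.70·1.347 + 1.150·6.340)/13.85 = 1.762 mg/L.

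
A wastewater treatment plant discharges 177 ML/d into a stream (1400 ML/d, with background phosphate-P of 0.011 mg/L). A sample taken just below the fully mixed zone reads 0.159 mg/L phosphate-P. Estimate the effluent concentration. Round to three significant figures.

1.33 mg/L

Mass balance: 1400·0.01100 + 177.0·Cₑ = 1577·0.1590
→ Cₑ = (1577·0.1590 − 1400·0.01100) / 177.0 = 1.330 mg/L.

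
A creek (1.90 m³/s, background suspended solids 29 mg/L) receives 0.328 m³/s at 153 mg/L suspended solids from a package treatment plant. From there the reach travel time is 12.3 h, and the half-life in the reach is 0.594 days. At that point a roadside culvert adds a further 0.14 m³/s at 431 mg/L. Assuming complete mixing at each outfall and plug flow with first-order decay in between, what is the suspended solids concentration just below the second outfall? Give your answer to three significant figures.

Conservation of mass: C = (1.900·29.00 + 0.3280·153.0) / 2.228 = 105.3/2.228 = 47.25 mg/L; combined flow 2.228 m³/s.
Half-life 0.594 d → k = ln 2 / 0.594 = 1.167 d⁻¹.
Decay over the reach: 47.25·exp(−kt) = 47.25·0.5499 = 25.98 mg/L.
At the second outfall, C = (2.228·25.98 + 0.1400·431.0) / (2.228 + 0.1400) = 49.93 mg/L.

49.9 mg/L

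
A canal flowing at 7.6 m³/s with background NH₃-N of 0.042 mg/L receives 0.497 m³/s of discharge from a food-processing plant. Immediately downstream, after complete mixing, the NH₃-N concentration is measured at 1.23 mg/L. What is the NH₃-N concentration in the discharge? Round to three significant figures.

19.4 mg/L

Mass balance: 7.600·0.04200 + 0.4970·Cₑ = 8.097·1.230
→ Cₑ = (8.097·1.230 − 7.600·0.04200) / 0.4970 = 19.40 mg/L.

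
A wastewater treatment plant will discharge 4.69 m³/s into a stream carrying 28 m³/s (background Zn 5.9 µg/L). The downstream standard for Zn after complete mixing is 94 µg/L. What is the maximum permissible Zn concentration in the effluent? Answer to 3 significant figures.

At the limit, (Qr·Cr + Qe·Cₑ)/(Qr + Qe) = 94:
Cₑ = (32.69·94 − 28.00·5.900) / 4.690 = 620.0 µg/L.

620 µg/L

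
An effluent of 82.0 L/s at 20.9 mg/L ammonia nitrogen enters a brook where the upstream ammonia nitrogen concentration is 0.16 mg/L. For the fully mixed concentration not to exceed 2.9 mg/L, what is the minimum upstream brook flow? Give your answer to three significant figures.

539 L/s

Set C_mix = 2.9: (Q·0.1600 + 82.00·20.90) / (Q + 82.00) = 2.9
→ Q = 82.00·(20.90 − 2.9)/(2.9 − 0.1600) = 538.7 L/s.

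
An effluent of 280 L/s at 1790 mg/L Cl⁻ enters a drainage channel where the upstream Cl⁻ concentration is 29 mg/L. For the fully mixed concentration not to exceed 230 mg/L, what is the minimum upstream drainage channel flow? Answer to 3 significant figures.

Set C_mix = 230: (Q·29.00 + 280.0·1790) / (Q + 280.0) = 230
→ Q = 280.0·(1790 − 230)/(230 − 29.00) = 2173 L/s.

2170 L/s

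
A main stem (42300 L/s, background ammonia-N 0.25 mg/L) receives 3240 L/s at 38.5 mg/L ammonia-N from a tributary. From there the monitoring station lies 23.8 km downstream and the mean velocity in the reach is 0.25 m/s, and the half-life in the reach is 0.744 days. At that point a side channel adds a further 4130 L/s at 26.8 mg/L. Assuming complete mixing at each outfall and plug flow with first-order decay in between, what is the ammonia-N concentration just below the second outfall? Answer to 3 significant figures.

3.20 mg/L

Mass balance: C = (42300·0.2500 + 3240·38.50) / 45540 = 135300/45540 = 2.971 mg/L; combined flow 45540 L/s.
Travel time t = 23.8·1000 / 0.25 = 95200 s = 26.44 h.
Half-life 0.744 d → k = ln 2 / 0.744 = 0.9316 d⁻¹.
First-order decay: C = 2.971·exp(−k·t) = 2.971·0.3582 = 1.064 mg/L.
Second outfall: C = (45540·1.064 + 4130·26.80)/49670 = 3.204 mg/L.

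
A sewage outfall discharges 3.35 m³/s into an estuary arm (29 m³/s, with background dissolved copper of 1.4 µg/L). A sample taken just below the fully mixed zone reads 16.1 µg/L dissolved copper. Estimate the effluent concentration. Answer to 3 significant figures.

143 µg/L

Mass balance: 29.00·1.400 + 3.350·Cₑ = 32.35·16.10
→ Cₑ = (32.35·16.10 − 29.00·1.400) / 3.350 = 143.4 µg/L.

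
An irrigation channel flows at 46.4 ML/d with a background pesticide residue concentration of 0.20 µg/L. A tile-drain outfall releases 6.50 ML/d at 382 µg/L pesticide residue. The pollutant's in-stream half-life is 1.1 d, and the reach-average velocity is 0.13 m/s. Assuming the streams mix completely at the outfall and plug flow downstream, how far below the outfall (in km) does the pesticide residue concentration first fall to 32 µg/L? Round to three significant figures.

Mixed concentration C = ΣQC/ΣQ = (46.40·0.2000 + 6.500·382.0) / 52.90 = 2492/52.90 = 47.11 µg/L.
Half-life 1.1 d → k = ln 2 / 1.1 = 0.6301 d⁻¹.
Set 47.11·exp(−k·t) = 32 → t = ln(47.11/32)/k = 53040 s = 14.73 h.
Distance = v·t = 0.13·53040 = 6895 m = 6.895 km.

6.89 km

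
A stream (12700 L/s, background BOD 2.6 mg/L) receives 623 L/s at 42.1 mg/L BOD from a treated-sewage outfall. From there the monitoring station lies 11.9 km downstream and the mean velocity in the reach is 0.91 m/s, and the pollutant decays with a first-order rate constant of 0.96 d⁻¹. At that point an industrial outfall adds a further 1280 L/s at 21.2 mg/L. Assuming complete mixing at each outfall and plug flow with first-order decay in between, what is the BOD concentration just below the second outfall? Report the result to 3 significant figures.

Mixed concentration C = ΣQC/ΣQ = (12700·2.600 + 623.0·42.10) / 13320 = 59250/13320 = 4.447 mg/L; combined flow 13320 L/s.
Travel time t = 11.9·1000 / 0.91 = 13080 s = 3.632 h.
After decay, C = 4.447 × e^(−kt) = 4.447 × 0.8648 = 3.846 mg/L.
At the second outfall, C = (13320·3.846 + 1280·21.20) / (13320 + 1280) = 5.367 mg/L.

5.37 mg/L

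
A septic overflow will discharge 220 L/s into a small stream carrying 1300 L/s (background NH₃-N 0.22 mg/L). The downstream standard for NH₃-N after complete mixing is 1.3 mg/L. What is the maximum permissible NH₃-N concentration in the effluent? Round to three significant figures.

At the limit, (Qr·Cr + Qe·Cₑ)/(Qr + Qe) = 1.3:
Cₑ = (1520·1.3 − 1300·0.2200) / 220.0 = 7.682 mg/L.

7.68 mg/L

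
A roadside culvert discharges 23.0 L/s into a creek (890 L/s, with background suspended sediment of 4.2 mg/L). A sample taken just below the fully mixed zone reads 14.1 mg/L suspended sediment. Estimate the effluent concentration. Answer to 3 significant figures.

Mass balance: 890.0·4.200 + 23.00·Cₑ = 913.0·14.10
→ Cₑ = (913.0·14.10 − 890.0·4.200) / 23.00 = 397.2 mg/L.

397 mg/L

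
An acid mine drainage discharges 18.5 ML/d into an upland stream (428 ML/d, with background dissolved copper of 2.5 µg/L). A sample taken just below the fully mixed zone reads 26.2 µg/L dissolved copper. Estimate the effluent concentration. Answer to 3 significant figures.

Mass balance: 428.0·2.500 + 18.50·Cₑ = 446.5·26.20
→ Cₑ = (446.5·26.20 − 428.0·2.500) / 18.50 = 574.5 µg/L.

575 µg/L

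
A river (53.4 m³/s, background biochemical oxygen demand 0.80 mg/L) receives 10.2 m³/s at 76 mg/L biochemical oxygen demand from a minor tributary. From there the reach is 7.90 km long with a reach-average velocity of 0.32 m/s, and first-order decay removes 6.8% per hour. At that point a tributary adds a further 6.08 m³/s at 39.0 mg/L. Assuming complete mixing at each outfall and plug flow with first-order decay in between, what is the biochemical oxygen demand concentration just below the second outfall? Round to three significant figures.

Mass balance: C = (53.40·0.8000 + 10.20·76.00) / 63.60 = 817.9/63.60 = 12.86 mg/L; combined flow 63.60 m³/s.
Travel time t = 7.90·1000 / 0.32 = 24690 s = 6.858 h.
6.8%/h lost → k = −ln(1 − 0.068) = 0.07042 h⁻¹.
First-order decay: C = 12.86·exp(−k·t) = 12.86·0.6170 = 7.934 mg/L.
At the second outfall, C = (63.60·7.934 + 6.080·39.00) / (63.60 + 6.080) = 10.65 mg/L.

10.6 mg/L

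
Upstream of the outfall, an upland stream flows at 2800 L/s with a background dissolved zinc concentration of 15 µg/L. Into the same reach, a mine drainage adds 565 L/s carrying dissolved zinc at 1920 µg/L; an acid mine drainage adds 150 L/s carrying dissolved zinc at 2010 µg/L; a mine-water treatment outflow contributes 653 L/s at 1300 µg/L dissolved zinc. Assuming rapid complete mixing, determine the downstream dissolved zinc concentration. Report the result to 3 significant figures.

Mass balance: C = (2800·15.00 + 565.0·1920 + 150.0·2010 + 653.0·1300) / 4168 = 2277000/4168 = 546.4 µg/L.

546 µg/L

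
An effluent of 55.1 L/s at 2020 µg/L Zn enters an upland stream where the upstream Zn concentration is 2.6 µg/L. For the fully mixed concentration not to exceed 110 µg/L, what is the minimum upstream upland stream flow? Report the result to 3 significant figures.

Set C_mix = 110: (Q·2.600 + 55.10·2020) / (Q + 55.10) = 110
→ Q = 55.10·(2020 − 110)/(110 − 2.600) = 979.9 L/s.

980 L/s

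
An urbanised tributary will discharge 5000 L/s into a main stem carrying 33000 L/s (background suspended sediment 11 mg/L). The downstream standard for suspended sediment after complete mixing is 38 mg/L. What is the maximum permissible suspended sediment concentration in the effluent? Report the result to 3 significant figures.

At the limit, (Qr·Cr + Qe·Cₑ)/(Qr + Qe) = 38:
Cₑ = (38000·38 − 33000·11.00) / 5000 = 216.2 mg/L.

216 mg/L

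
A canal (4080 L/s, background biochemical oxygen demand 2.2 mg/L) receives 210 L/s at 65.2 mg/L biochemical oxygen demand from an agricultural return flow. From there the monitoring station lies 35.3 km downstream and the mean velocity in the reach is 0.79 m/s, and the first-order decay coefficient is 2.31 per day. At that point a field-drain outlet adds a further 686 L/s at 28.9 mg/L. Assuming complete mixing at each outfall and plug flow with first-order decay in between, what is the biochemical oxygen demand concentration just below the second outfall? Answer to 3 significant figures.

Mixed concentration C = ΣQC/ΣQ = (4080·2.200 + 210.0·65.20) / 4290 = 22670/4290 = 5.284 mg/L; combined flow 4290 L/s.
Travel time t = 35.3·1000 / 0.79 = 44680 s = 12.41 h.
After decay, C = 5.284 × e^(−kt) = 5.284 × 0.3028 = 1.600 mg/L.
Second outfall: C = (4290·1.600 + 686.0·28.90)/4976 = 5.364 mg/L.

5.36 mg/L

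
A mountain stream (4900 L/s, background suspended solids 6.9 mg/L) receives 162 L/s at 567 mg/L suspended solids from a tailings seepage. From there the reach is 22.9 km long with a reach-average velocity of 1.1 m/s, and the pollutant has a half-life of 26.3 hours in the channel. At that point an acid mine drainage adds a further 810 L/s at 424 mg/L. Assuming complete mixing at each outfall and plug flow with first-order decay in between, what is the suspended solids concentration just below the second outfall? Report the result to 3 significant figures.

76.9 mg/L

Mixed concentration C = ΣQC/ΣQ = (4900·6.900 + 162.0·567.0) / 5062 = 125700/5062 = 24.82 mg/L; combined flow 5062 L/s.
Travel time t = 22.9·1000 / 1.1 = 20820 s = 5.783 h.
Half-life 26.3 h → k = ln 2 / 26.3 = 0.02636 h⁻¹ = 0.6325 d⁻¹.
First-order decay: C = 24.82·exp(−k·t) = 24.82·0.8586 = 21.32 mg/L.
At the second outfall, C = (5062·21.32 + 810.0·424.0) / (5062 + 810.0) = 76.86 mg/L.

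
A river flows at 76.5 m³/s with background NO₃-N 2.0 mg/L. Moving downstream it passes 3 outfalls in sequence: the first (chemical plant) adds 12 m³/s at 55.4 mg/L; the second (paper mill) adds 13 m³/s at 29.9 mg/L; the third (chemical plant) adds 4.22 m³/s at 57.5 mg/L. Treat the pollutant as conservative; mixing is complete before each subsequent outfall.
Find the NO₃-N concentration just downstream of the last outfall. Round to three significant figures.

Below outfall 1: Q → 88.50 m³/s, C = (76.50·2.000 + 12.00·55.40)/88.50 = 9.241 mg/L.
Below outfall 2: Q → 101.5 m³/s, C = (88.50·9.241 + 13.00·29.90)/101.5 = 11.89 mg/L.
Below outfall 3: Q → 105.7 m³/s, C = (101.5·11.89 + 4.220·57.50)/105.7 = 13.71 mg/L.

13.7 mg/L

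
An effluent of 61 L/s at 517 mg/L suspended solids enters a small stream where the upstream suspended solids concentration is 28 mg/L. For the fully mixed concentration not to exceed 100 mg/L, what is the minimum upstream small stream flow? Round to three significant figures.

Set C_mix = 100: (Q·28.00 + 61.00·517.0) / (Q + 61.00) = 100
→ Q = 61.00·(517.0 − 100)/(100 − 28.00) = 353.3 L/s.

353 L/s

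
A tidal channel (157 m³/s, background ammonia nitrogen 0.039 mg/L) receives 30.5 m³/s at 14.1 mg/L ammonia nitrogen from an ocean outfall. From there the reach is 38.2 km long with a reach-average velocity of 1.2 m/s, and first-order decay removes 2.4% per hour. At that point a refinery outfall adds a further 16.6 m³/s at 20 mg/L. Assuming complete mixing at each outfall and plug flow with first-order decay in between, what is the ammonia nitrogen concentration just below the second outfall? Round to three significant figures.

After mixing, C = (157.0·0.03900 + 30.50·14.10) / 187.5 = 436.2/187.5 = 2.326 mg/L; combined flow 187.5 m³/s.
Travel time t = 38.2·1000 / 1.2 = 31830 s = 8.843 h.
2.4%/h lost → k = −ln(1 − 0.024) = 0.02429 h⁻¹.
After decay, C = 2.326 × e^(−kt) = 2.326 × 0.8067 = 1.877 mg/L.
Second outfall: C = (187.5·1.877 + 16.60·20.00)/204.1 = 3.351 mg/L.

3.35 mg/L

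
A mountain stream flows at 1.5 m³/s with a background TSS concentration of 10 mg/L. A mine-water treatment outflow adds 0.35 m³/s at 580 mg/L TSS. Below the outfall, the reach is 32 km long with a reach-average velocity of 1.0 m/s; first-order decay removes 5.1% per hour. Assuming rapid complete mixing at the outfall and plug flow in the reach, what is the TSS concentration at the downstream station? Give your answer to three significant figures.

74.0 mg/L

Conservation of mass: C = (1.500·10.00 + 0.3500·580.0) / 1.850 = 218.0/1.850 = 117.8 mg/L.
Travel time t = 32·1000 / 1.0 = 32000 s = 8.889 h.
5.1%/h lost → k = −ln(1 − 0.051) = 0.05235 h⁻¹.
After decay, C = 117.8 × e^(−kt) = 117.8 × 0.6279 = 74.00 mg/L.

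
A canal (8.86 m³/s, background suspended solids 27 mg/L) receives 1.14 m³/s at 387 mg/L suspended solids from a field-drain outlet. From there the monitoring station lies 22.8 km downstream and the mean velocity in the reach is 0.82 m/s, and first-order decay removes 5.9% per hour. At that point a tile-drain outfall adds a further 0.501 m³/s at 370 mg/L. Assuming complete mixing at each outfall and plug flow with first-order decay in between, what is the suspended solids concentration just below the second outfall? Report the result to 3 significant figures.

58.2 mg/L

Conservation of mass: C = (8.860·27.00 + 1.140·387.0) / 10.00 = 680.4/10.00 = 68.04 mg/L; combined flow 10.00 m³/s.
Travel time t = 22.8·1000 / 0.82 = 27800 s = 7.724 h.
5.9%/h lost → k = −ln(1 − 0.059) = 0.06081 h⁻¹.
After decay, C = 68.04 × e^(−kt) = 68.04 × 0.6252 = 42.54 mg/L.
Second outfall: C = (10.00·42.54 + 0.5010·370.0)/10.50 = 58.16 mg/L.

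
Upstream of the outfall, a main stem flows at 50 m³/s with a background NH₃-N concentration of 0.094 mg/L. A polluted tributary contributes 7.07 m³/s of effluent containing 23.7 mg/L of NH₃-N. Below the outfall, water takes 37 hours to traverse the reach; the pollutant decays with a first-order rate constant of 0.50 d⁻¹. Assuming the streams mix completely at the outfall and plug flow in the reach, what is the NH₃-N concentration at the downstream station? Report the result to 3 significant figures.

Mixed concentration C = ΣQC/ΣQ = (50.00·0.09400 + 7.070·23.70) / 57.07 = 172.3/57.07 = 3.018 mg/L.
Decay over the reach: 3.018·exp(−kt) = 3.018·0.4626 = 1.396 mg/L.

1.40 mg/L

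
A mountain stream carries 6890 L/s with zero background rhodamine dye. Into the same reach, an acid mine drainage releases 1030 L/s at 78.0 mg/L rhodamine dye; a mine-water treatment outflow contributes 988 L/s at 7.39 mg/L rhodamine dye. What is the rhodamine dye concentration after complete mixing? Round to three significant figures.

Conservation of mass: C = (6890·0 + 1030·78.00 + 988.0·7.390) / 8908 = 87640/8908 = 9.838 mg/L.

9.84 mg/L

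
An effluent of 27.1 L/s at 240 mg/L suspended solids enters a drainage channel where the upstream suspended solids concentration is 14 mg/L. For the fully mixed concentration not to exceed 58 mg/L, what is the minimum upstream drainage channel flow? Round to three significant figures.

Set C_mix = 58: (Q·14.00 + 27.10·240.0) / (Q + 27.10) = 58
→ Q = 27.10·(240.0 − 58)/(58 − 14.00) = 112.1 L/s.

112 L/s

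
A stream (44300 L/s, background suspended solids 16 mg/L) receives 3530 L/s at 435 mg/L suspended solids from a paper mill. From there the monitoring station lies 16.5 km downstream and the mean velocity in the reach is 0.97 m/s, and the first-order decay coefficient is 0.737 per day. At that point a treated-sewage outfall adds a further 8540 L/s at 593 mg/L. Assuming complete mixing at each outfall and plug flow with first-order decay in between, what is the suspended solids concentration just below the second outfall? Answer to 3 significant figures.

124 mg/L

After mixing, C = (44300·16.00 + 3530·435.0) / 47830 = 2244000/47830 = 46.92 mg/L; combined flow 47830 L/s.
Travel time t = 16.5·1000 / 0.97 = 17010 s = 4.725 h.
Applying C = C₀e^(−kt): 46.92 × 0.8649 = 40.59 mg/L.
Second outfall: C = (47830·40.59 + 8540·593.0)/56370 = 124.3 mg/L.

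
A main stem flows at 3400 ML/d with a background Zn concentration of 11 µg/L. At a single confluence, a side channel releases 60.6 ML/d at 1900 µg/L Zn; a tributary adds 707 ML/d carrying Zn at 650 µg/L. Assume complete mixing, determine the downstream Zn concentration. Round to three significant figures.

147 µg/L

Flow-weighted average: C = (3400·11.00 + 60.60·1900 + 707.0·650.0) / 4168 = 612100/4168 = 146.9 µg/L.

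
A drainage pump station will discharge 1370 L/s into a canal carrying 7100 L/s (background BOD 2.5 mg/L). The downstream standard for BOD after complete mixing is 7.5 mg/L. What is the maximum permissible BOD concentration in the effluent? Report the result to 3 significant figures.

At the limit, (Qr·Cr + Qe·Cₑ)/(Qr + Qe) = 7.5:
Cₑ = (8470·7.5 − 7100·2.500) / 1370 = 33.41 mg/L.

33.4 mg/L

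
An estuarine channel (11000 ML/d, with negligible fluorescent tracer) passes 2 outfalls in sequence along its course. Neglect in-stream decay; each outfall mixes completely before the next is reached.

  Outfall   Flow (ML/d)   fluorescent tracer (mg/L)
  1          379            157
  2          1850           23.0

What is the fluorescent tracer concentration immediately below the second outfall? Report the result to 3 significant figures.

Outfall 1: combined Q = 11380 ML/d; C = (11000·0 + 379.0·157.0)/11380 = 5.229 mg/L.
Outfall 2: combined Q = 13230 ML/d; C = (11380·5.229 + 1850·23.00)/13230 = 7.714 mg/L.

7.71 mg/L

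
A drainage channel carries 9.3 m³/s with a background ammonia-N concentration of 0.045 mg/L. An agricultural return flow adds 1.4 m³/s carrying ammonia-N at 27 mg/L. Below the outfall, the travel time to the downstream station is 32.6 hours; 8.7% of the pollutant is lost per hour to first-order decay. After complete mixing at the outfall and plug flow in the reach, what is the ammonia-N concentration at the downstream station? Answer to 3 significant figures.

0.184 mg/L

After mixing, C = (9.300·0.04500 + 1.400·27.00) / 10.70 = 38.22/10.70 = 3.572 mg/L.
8.7%/h lost → k = −ln(1 − 0.087) = 0.09102 h⁻¹.
After decay, C = 3.572 × e^(−kt) = 3.572 × 0.05145 = 0.1838 mg/L.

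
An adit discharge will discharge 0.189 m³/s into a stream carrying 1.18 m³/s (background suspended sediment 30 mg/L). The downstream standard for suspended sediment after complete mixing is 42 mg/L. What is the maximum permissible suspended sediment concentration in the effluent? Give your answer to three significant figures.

At the limit, (Qr·Cr + Qe·Cₑ)/(Qr + Qe) = 42:
Cₑ = (1.369·42 − 1.180·30.00) / 0.1890 = 116.9 mg/L.

117 mg/L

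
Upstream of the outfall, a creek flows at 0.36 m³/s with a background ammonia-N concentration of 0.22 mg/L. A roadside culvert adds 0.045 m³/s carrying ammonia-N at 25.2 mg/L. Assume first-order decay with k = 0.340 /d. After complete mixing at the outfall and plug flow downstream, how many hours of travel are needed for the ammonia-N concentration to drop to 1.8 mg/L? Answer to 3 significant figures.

36.0 h

After mixing, C = (0.3600·0.2200 + 0.04500·25.20) / 0.4050 = 1.213/0.4050 = 2.996 mg/L.
2.996·exp(−k·t) = 1.8 → t = ln(2.996/1.8)/k = 129400 s = 35.95 h.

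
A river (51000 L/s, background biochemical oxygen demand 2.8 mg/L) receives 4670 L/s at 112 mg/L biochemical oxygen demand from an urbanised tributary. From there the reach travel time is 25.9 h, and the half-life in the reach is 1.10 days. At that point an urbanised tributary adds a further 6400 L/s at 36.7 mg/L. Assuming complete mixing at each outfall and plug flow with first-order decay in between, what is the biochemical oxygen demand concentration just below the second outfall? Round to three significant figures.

9.22 mg/L

After mixing, C = (51000·2.800 + 4670·112.0) / 55670 = 665800/55670 = 11.96 mg/L; combined flow 55670 L/s.
Half-life 1.10 d → k = ln 2 / 1.10 = 0.6301 d⁻¹.
Applying C = C₀e^(−kt): 11.96 × 0.5066 = 6.059 mg/L.
At the second outfall, C = (55670·6.059 + 6400·36.70) / (55670 + 6400) = 9.219 mg/L.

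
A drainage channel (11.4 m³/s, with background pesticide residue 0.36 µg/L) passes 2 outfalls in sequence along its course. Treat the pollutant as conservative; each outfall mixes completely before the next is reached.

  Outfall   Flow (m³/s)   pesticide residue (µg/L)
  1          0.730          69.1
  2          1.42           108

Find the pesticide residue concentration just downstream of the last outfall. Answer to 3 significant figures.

After outfall 1: Q = 11.40 + 0.7300 = 12.13 m³/s; C = (11.40·0.3600 + 0.7300·69.10)/12.13 = 4.497 µg/L.
After outfall 2: Q = 12.13 + 1.420 = 13.55 m³/s; C = (12.13·4.497 + 1.420·108.0)/13.55 = 15.34 µg/L.

15.3 µg/L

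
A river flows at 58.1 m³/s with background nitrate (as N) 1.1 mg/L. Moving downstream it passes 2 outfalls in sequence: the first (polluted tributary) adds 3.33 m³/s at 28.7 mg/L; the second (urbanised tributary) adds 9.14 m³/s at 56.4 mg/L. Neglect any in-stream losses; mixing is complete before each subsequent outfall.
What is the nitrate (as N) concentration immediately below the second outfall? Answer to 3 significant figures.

Below outfall 1: Q → 61.43 m³/s, C = (58.10·1.100 + 3.330·28.70)/61.43 = 2.596 mg/L.
Below outfall 2: Q → 70.57 m³/s, C = (61.43·2.596 + 9.140·56.40)/70.57 = 9.565 mg/L.

9.56 mg/L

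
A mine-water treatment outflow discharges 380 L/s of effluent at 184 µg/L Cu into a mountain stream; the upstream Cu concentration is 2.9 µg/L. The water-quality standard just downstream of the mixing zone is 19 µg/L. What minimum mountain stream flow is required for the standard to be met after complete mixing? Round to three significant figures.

3890 L/s

Set C_mix = 19: (Q·2.900 + 380.0·184.0) / (Q + 380.0) = 19
→ Q = 380.0·(184.0 − 19)/(19 − 2.900) = 3894 L/s.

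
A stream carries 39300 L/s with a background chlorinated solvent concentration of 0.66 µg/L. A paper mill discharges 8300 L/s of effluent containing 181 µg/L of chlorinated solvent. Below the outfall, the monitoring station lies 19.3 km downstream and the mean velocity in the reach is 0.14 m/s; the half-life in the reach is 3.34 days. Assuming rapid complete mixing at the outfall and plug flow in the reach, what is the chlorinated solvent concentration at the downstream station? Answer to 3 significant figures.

Mass balance: C = (39300·0.6600 + 8300·181.0) / 47600 = 1528000/47600 = 32.11 µg/L.
Travel time t = 19.3·1000 / 0.14 = 137900 s = 38.29 h.
Half-life 3.34 d → k = ln 2 / 3.34 = 0.2075 d⁻¹.
After decay, C = 32.11 × e^(−kt) = 32.11 × 0.7181 = 23.06 µg/L.

23.1 µg/L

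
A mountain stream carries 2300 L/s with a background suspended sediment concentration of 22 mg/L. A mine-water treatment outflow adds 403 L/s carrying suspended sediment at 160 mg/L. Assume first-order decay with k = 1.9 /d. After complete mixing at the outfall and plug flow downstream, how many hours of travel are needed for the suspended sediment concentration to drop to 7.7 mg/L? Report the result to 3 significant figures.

Flow-weighted average: C = (2300·22.00 + 403.0·160.0) / 2703 = 115100/2703 = 42.57 mg/L.
42.57·exp(−k·t) = 7.7 → t = ln(42.57/7.7)/k = 77760 s = 21.60 h.

21.6 h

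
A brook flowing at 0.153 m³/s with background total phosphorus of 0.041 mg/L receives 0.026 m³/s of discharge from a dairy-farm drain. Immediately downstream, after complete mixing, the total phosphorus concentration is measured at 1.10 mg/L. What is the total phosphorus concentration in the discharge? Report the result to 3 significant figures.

7.33 mg/L

Mass balance: 0.1530·0.04100 + 0.02600·Cₑ = 0.1790·1.100
→ Cₑ = (0.1790·1.100 − 0.1530·0.04100) / 0.02600 = 7.332 mg/L.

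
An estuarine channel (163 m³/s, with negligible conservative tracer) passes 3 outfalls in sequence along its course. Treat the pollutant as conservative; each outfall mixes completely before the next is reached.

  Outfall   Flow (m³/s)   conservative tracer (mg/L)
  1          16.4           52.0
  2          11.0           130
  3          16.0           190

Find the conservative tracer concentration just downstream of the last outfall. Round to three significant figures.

Below outfall 1: Q → 179.4 m³/s, C = (163.0·0 + 16.40·52.00)/179.4 = 4.754 mg/L.
Below outfall 2: Q → 190.4 m³/s, C = (179.4·4.754 + 11.00·130.0)/190.4 = 11.99 mg/L.
Below outfall 3: Q → 206.4 m³/s, C = (190.4·11.99 + 16.00·190.0)/206.4 = 25.79 mg/L.

25.8 mg/L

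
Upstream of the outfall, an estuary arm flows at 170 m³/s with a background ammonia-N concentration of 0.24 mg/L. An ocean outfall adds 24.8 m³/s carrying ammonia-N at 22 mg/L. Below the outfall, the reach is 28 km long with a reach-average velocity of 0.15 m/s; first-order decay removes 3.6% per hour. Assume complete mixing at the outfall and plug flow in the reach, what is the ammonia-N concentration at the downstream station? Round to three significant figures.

Flow-weighted average: C = (170.0·0.2400 + 24.80·22.00) / 194.8 = 586.4/194.8 = 3.010 mg/L.
Travel time t = 28·1000 / 0.15 = 186700 s = 51.85 h.
3.6%/h lost → k = −ln(1 − 0.036) = 0.03666 h⁻¹.
Decay over the reach: 3.010·exp(−kt) = 3.010·0.1494 = 0.4497 mg/L.

0.450 mg/L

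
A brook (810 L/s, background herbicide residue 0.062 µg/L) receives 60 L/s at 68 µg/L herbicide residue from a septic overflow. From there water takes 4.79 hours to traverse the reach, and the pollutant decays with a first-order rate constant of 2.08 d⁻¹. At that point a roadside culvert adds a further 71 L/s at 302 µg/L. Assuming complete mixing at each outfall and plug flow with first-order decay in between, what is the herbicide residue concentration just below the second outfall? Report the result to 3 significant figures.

Mixed concentration C = ΣQC/ΣQ = (810.0·0.06200 + 60.00·68.00) / 870.0 = 4130/870.0 = 4.747 µg/L; combined flow 870.0 L/s.
After decay, C = 4.747 × e^(−kt) = 4.747 × 0.6603 = 3.134 µg/L.
Second outfall: C = (870.0·3.134 + 71.00·302.0)/941.0 = 25.68 µg/L.

25.7 µg/L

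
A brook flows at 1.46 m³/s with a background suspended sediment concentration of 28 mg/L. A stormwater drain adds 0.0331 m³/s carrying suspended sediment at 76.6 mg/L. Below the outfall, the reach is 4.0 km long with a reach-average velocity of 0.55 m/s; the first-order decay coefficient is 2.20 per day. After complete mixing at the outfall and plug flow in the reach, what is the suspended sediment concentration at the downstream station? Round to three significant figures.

Flow-weighted average: C = (1.460·28.00 + 0.03310·76.60) / 1.493 = 43.42/1.493 = 29.08 mg/L.
Travel time t = 4.0·1000 / 0.55 = 7273 s = 2.020 h.
Applying C = C₀e^(−kt): 29.08 × 0.8310 = 24.16 mg/L.

24.2 mg/L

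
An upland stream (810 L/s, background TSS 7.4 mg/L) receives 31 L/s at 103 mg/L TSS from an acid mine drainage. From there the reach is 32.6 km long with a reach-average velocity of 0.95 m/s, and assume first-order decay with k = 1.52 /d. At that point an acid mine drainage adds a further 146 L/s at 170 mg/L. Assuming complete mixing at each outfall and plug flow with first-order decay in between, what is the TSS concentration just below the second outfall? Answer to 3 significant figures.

30.2 mg/L

After mixing, C = (810.0·7.400 + 31.00·103.0) / 841.0 = 9187/841.0 = 10.92 mg/L; combined flow 841.0 L/s.
Travel time t = 32.6·1000 / 0.95 = 34320 s = 9.532 h.
Applying C = C₀e^(−kt): 10.92 × 0.5468 = 5.973 mg/L.
At the second outfall, C = (841.0·5.973 + 146.0·170.0) / (841.0 + 146.0) = 30.24 mg/L.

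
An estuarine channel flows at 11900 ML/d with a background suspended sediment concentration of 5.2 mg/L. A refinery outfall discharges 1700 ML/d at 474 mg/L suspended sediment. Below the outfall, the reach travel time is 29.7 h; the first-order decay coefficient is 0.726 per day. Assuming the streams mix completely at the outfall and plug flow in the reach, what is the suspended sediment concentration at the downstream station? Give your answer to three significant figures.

26.0 mg/L

Conservation of mass: C = (11900·5.200 + 1700·474.0) / 13600 = 867700/13600 = 63.80 mg/L.
After decay, C = 63.80 × e^(−kt) = 63.80 × 0.4072 = 25.98 mg/L.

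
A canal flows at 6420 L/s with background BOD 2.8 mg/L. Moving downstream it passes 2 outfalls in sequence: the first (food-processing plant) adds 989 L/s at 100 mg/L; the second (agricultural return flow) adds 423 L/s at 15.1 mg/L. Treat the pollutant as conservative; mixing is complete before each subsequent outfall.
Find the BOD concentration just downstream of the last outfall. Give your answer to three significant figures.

15.7 mg/L

Outfall 1: combined Q = 7409 L/s; C = (6420·2.800 + 989.0·100.0)/7409 = 15.77 mg/L.
Outfall 2: combined Q = 7832 L/s; C = (7409·15.77 + 423.0·15.10)/7832 = 15.74 mg/L.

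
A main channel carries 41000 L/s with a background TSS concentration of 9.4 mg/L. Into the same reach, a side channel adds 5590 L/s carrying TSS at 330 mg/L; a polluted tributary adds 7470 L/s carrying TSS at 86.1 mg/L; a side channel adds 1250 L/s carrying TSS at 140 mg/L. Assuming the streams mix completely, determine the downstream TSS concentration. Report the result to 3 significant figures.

55.1 mg/L

After mixing, C = (41000·9.400 + 5590·330.0 + 7470·86.10 + 1250·140.0) / 55310 = 3048000/55310 = 55.11 mg/L.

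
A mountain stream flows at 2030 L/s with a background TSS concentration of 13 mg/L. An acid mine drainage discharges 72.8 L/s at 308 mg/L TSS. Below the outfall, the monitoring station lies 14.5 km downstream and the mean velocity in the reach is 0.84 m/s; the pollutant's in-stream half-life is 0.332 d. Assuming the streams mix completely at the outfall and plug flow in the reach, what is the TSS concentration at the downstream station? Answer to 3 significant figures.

Conservation of mass: C = (2030·13.00 + 72.80·308.0) / 2103 = 48810/2103 = 23.21 mg/L.
Travel time t = 14.5·1000 / 0.84 = 17260 s = 4.795 h.
Half-life 0.332 d → k = ln 2 / 0.332 = 2.088 d⁻¹.
Decay over the reach: 23.21·exp(−kt) = 23.21·0.6589 = 15.30 mg/L.

15.3 mg/L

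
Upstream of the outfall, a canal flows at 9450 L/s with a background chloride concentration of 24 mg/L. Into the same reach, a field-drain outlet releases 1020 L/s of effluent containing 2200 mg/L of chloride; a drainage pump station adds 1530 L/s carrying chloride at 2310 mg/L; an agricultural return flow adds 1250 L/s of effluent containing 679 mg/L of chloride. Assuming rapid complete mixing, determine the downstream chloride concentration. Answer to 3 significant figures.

517 mg/L

After mixing, C = (9450·24.00 + 1020·2200 + 1530·2310 + 1250·679.0) / 13250 = 6854000/13250 = 517.3 mg/L.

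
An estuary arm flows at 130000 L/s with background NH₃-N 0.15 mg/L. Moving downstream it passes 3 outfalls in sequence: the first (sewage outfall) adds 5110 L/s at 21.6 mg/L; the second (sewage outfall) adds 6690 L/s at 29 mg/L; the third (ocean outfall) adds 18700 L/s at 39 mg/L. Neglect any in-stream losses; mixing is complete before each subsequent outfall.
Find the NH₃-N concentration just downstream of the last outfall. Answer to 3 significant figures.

After outfall 1: Q = 130000 + 5110 = 135100 L/s; C = (130000·0.1500 + 5110·21.60)/135100 = 0.9613 mg/L.
After outfall 2: Q = 135100 + 6690 = 141800 L/s; C = (135100·0.9613 + 6690·29.00)/141800 = 2.284 mg/L.
After outfall 3: Q = 141800 + 18700 = 160500 L/s; C = (141800·2.284 + 18700·39.00)/160500 = 6.562 mg/L.

6.56 mg/L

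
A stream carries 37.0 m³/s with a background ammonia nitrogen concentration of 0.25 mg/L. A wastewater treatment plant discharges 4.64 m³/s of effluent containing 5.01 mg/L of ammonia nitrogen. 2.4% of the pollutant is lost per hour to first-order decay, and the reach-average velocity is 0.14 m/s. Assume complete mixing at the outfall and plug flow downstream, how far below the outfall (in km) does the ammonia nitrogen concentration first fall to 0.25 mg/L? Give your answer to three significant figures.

Flow-weighted average: C = (37.00·0.2500 + 4.640·5.010) / 41.64 = 32.50/41.64 = 0.7804 mg/L.
2.4%/h lost → k = −ln(1 − 0.024) = 0.02429 h⁻¹.
Set 0.7804·exp(−k·t) = 0.25 → t = ln(0.7804/0.25)/k = 168700 s = 46.86 h.
Distance = v·t = 0.14·168700 = 23620 m = 23.62 km.

23.6 km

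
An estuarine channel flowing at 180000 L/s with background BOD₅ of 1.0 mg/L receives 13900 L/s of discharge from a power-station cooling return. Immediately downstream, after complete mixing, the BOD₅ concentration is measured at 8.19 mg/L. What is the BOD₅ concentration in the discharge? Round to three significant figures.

101 mg/L

Mass balance: 180000·1.000 + 13900·Cₑ = 193900·8.190
→ Cₑ = (193900·8.190 − 180000·1.000) / 13900 = 101.3 mg/L.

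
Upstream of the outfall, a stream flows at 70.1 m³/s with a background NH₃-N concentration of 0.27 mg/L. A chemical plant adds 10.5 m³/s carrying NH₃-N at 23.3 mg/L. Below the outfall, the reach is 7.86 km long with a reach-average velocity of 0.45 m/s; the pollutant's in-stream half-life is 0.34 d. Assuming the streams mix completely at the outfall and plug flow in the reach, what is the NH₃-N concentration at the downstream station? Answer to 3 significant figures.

Flow-weighted average: C = (70.10·0.2700 + 10.50·23.30) / 80.60 = 263.6/80.60 = 3.270 mg/L.
Travel time t = 7.86·1000 / 0.45 = 17470 s = 4.852 h.
Half-life 0.34 d → k = ln 2 / 0.34 = 2.039 d⁻¹.
First-order decay: C = 3.270·exp(−k·t) = 3.270·0.6622 = 2.166 mg/L.

2.17 mg/L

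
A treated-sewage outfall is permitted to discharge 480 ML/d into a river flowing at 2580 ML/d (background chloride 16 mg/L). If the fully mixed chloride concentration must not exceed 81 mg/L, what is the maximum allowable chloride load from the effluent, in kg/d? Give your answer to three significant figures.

Mass balance at the limit: 2580·16.00 + 480.0·Cₑ = 3060·81 → Cₑ = 430.4 mg/L.
480.0 ML/d = 5.556 m³/s. Load = 5.556 m³/s × 430.4 g/m³ × 86 400 s/d = 206600 kg/d.

207000 kg/d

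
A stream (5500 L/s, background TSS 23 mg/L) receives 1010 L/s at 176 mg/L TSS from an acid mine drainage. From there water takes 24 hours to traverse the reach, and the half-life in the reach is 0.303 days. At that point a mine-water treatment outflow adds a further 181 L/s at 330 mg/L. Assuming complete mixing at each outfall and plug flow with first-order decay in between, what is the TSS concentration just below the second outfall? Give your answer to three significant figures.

Mixed concentration C = ΣQC/ΣQ = (5500·23.00 + 1010·176.0) / 6510 = 304300/6510 = 46.74 mg/L; combined flow 6510 L/s.
Half-life 0.303 d → k = ln 2 / 0.303 = 2.288 d⁻¹.
Applying C = C₀e^(−kt): 46.74 × 0.1015 = 4.744 mg/L.
Second outfall: C = (6510·4.744 + 181.0·330.0)/6691 = 13.54 mg/L.

13.5 mg/L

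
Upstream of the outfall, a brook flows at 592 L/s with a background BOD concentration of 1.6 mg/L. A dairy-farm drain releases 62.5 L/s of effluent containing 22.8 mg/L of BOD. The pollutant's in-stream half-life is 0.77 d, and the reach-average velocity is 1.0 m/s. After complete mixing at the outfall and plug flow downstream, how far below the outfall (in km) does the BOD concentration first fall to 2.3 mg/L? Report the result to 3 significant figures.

Mixed concentration C = ΣQC/ΣQ = (592.0·1.600 + 62.50·22.80) / 654.5 = 2372/654.5 = 3.624 mg/L.
Half-life 0.77 d → k = ln 2 / 0.77 = 0.9002 d⁻¹.
Set 3.624·exp(−k·t) = 2.3 → t = ln(3.624/2.3)/k = 43650 s = 12.13 h.
Distance = v·t = 1.0·43650 = 43650 m = 43.65 km.

43.7 km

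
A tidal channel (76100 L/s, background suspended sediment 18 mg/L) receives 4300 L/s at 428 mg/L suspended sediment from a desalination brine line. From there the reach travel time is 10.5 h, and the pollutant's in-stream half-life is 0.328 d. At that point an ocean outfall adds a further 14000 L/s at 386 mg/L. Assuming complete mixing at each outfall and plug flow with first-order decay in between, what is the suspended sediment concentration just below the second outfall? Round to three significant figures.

Mass balance: C = (76100·18.00 + 4300·428.0) / 80400 = 3210000/80400 = 39.93 mg/L; combined flow 80400 L/s.
Half-life 0.328 d → k = ln 2 / 0.328 = 2.113 d⁻¹.
Applying C = C₀e^(−kt): 39.93 × 0.3967 = 15.84 mg/L.
Second outfall: C = (80400·15.84 + 14000·386.0)/94400 = 70.74 mg/L.

70.7 mg/L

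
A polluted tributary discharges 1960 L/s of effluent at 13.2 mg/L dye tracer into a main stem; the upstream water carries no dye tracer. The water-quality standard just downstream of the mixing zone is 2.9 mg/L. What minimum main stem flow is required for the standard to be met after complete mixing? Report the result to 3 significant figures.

Set C_mix = 2.9: (Q·0 + 1960·13.20) / (Q + 1960) = 2.9
→ Q = 1960·(13.20 − 2.9)/(2.9 − 0) = 6961 L/s.

6960 L/s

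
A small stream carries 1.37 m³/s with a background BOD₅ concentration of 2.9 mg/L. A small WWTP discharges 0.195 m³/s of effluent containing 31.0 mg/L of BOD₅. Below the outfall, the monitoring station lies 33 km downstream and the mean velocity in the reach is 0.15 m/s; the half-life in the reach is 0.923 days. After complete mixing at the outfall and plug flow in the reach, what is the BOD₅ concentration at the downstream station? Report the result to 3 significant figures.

0.946 mg/L

After mixing, C = (1.370·2.900 + 0.1950·31.00) / 1.565 = 10.02/1.565 = 6.401 mg/L.
Travel time t = 33·1000 / 0.15 = 220000 s = 61.11 h.
Half-life 0.923 d → k = ln 2 / 0.923 = 0.7510 d⁻¹.
First-order decay: C = 6.401·exp(−k·t) = 6.401·0.1478 = 0.9458 mg/L.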